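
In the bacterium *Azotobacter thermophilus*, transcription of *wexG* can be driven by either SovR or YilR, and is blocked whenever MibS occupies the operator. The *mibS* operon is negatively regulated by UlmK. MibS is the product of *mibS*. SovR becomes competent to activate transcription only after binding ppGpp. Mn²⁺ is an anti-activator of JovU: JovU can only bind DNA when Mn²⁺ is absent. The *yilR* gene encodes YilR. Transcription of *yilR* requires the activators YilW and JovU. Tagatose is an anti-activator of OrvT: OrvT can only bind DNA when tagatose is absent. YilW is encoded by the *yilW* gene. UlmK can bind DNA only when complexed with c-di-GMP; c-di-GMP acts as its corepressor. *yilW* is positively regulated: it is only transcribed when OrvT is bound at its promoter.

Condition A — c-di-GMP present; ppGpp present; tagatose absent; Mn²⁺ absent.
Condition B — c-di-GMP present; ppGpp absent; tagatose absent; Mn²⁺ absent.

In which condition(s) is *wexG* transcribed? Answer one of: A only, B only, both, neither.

Condition A:
c-di-GMP is present, so UlmK is active.
With repressor UlmK bound, *mibS* is not transcribed.
So MibS is not produced.
ppGpp is present, so SovR is active.
Tagatose is absent, so OrvT is active.
No repressor is bound and OrvT is active, so *yilW* is transcribed.
So YilW is produced and active.
Mn²⁺ is absent, so JovU is active.
No repressor is bound and YilW and JovU are active, so *yilR* is transcribed.
So YilR is produced and active.
Activator SovR is present, so *wexG* is transcribed.
→ *wexG* is ON in A.
Condition B:
c-di-GMP is present, so UlmK is active.
With repressor UlmK bound, *mibS* is not transcribed.
So MibS is not produced.
ppGpp is absent, so SovR is inactive.
Tagatose is absent, so OrvT is active.
No repressor is bound and OrvT is active, so *yilW* is transcribed.
So YilW is produced and active.
Mn²⁺ is absent, so JovU is active.
No repressor is bound and YilW and JovU are active, so *yilR* is transcribed.
So YilR is produced and active.
Activator YilR is present, so *wexG* is transcribed.
→ *wexG* is ON in B.

both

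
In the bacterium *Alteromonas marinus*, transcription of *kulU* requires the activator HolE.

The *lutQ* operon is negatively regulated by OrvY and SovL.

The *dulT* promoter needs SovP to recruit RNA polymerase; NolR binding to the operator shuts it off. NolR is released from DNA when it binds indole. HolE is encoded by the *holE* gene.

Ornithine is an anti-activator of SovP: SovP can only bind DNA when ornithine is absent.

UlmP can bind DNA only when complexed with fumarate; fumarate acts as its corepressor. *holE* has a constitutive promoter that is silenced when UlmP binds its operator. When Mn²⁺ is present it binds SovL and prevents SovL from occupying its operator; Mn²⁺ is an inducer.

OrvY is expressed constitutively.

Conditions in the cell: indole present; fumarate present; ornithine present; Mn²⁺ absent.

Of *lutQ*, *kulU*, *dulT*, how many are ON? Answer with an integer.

OrvY is produced constitutively and is active.
Mn²⁺ is absent, so SovL is active.
With repressor OrvY bound, *lutQ* is not transcribed.
→ *lutQ* is OFF.
Fumarate is present, so UlmP is active.
With repressor UlmP bound, *holE* is not transcribed.
So HolE is not produced.
Required activator HolE is absent, so *kulU* is not transcribed.
→ *kulU* is OFF.
Indole is present, so NolR is inactive.
Ornithine is present, so SovP is inactive.
Required activator SovP is absent, so *dulT* is not transcribed.
→ *dulT* is OFF.
0 of the 3 genes are transcribed.

0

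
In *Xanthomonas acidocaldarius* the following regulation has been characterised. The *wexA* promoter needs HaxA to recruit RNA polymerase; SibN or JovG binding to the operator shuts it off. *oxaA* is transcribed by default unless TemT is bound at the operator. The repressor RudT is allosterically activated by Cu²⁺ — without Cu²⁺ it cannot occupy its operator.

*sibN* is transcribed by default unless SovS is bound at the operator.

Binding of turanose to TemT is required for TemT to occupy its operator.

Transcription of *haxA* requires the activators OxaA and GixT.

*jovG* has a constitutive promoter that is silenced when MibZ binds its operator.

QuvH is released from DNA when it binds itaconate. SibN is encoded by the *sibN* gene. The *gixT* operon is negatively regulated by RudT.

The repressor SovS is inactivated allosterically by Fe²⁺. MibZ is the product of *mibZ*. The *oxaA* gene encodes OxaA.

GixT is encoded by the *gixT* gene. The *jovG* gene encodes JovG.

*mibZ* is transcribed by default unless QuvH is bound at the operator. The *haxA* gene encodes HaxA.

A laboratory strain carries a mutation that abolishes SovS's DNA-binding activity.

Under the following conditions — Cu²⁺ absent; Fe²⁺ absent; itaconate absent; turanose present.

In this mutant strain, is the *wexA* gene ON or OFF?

SovS is non-functional in this strain, so it has no effect.
With no repressor bound, *sibN* is transcribed.
So SibN is produced and active.
Turanose is present, so TemT is active.
With repressor TemT bound, *oxaA* is not transcribed.
So OxaA is not produced.
Cu²⁺ is absent, so RudT is inactive.
With no repressor bound, *gixT* is transcribed.
So GixT is produced and active.
Required activator OxaA is absent, so *haxA* is not transcribed.
So HaxA is not produced.
Itaconate is absent, so QuvH is active.
With repressor QuvH bound, *mibZ* is not transcribed.
So MibZ is not produced.
With no repressor bound, *jovG* is transcribed.
So JovG is produced and active.
With repressor SibN bound, *wexA* is not transcribed.

OFF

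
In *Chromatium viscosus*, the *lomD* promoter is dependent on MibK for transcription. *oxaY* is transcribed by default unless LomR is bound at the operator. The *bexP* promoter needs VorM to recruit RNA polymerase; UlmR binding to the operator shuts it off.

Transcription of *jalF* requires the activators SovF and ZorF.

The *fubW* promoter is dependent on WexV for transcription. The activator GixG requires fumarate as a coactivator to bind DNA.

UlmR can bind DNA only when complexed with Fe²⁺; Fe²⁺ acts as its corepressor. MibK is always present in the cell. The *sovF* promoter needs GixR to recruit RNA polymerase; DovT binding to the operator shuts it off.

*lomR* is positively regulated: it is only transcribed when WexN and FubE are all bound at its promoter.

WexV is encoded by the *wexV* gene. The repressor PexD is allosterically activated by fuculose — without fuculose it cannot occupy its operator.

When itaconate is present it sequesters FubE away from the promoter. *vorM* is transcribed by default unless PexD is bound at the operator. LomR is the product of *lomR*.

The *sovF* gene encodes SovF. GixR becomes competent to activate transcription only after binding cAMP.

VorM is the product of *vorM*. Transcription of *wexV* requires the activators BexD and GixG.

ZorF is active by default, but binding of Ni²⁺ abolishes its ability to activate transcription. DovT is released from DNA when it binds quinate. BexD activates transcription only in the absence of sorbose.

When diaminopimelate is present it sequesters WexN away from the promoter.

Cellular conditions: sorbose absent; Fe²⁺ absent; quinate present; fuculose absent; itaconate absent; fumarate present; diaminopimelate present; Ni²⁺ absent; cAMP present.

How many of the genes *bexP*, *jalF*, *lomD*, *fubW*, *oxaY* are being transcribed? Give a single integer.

Fuculose is absent, so PexD is inactive.
With no repressor bound, *vorM* is transcribed.
So VorM is produced and active.
Fe²⁺ is absent, so UlmR is inactive.
No repressor is bound and VorM is active, so *bexP* is transcribed.
→ *bexP* is ON.
Quinate is present, so DovT is inactive.
cAMP is present, so GixR is active.
No repressor is bound and GixR is active, so *sovF* is transcribed.
So SovF is produced and active.
Ni²⁺ is absent, so ZorF is active.
No repressor is bound and SovF and ZorF are active, so *jalF* is transcribed.
→ *jalF* is ON.
MibK is produced constitutively and is active.
No repressor is bound and MibK is active, so *lomD* is transcribed.
→ *lomD* is ON.
Sorbose is absent, so BexD is active.
Fumarate is present, so GixG is active.
No repressor is bound and BexD and GixG are active, so *wexV* is transcribed.
So WexV is produced and active.
No repressor is bound and WexV is active, so *fubW* is transcribed.
→ *fubW* is ON.
Diaminopimelate is present, so WexN is inactive.
Itaconate is absent, so FubE is active.
Required activator WexN is absent, so *lomR* is not transcribed.
So LomR is not produced.
With no repressor bound, *oxaY* is transcribed.
→ *oxaY* is ON.
5 of the 5 genes are transcribed.

5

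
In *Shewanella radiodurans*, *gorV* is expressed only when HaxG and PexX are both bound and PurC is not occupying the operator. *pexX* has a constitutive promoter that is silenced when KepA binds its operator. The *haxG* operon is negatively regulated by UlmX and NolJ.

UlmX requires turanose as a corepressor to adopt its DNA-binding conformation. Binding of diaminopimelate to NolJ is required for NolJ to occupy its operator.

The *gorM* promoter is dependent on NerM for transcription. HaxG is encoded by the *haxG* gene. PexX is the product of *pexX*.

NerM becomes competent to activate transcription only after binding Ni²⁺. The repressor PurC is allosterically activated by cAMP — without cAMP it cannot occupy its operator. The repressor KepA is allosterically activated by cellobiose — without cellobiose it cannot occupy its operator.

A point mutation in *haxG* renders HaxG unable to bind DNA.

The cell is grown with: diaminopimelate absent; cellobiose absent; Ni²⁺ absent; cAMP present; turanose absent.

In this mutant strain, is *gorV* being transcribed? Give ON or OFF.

HaxG is non-functional in this strain, so it has no effect.
cAMP is present, so PurC is active.
Cellobiose is absent, so KepA is inactive.
With no repressor bound, *pexX* is transcribed.
So PexX is produced and active.
With repressor PurC bound, *gorV* is not transcribed.

OFF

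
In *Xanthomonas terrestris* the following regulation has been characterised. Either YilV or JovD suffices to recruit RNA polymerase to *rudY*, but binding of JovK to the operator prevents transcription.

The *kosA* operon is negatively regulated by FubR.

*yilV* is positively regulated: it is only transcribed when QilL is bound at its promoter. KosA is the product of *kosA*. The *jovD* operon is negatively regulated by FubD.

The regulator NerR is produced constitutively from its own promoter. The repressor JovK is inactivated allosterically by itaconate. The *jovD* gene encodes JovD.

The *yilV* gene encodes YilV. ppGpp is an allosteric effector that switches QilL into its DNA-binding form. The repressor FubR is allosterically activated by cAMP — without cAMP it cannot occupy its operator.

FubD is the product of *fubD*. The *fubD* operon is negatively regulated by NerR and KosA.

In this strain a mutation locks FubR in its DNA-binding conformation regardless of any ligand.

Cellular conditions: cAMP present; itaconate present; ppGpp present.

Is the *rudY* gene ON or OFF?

Itaconate is present, so JovK is inactive.
ppGpp is present, so QilL is active.
No repressor is bound and QilL is active, so *yilV* is transcribed.
So YilV is produced and active.
NerR is produced constitutively and is active.
FubR is constitutively active in this strain.
With repressor FubR bound, *kosA* is not transcribed.
So KosA is not produced.
With repressor NerR bound, *fubD* is not transcribed.
So FubD is not produced.
With no repressor bound, *jovD* is transcribed.
So JovD is produced and active.
Activator YilV is present, so *rudY* is transcribed.

ON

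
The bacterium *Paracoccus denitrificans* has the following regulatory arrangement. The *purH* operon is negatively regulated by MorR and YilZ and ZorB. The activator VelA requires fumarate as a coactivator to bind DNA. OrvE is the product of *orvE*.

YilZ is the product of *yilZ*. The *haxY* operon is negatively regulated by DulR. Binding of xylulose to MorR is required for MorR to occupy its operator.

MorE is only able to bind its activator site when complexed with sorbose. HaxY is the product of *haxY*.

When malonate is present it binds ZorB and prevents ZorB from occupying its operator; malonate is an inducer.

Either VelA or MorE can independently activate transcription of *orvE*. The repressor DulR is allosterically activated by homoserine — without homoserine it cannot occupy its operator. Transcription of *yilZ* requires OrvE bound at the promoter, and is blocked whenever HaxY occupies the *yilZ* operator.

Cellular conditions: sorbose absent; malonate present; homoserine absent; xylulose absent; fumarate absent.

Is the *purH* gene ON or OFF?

Xylulose is absent, so MorR is inactive.
Fumarate is absent, so VelA is inactive.
Sorbose is absent, so MorE is inactive.
No activator is available at the *orvE* promoter, so *orvE* is not transcribed.
So OrvE is not produced.
Homoserine is absent, so DulR is inactive.
With no repressor bound, *haxY* is transcribed.
So HaxY is produced and active.
With repressor HaxY bound, *yilZ* is not transcribed.
So YilZ is not produced.
Malonate is present, so ZorB is inactive.
With no repressor bound, *purH* is transcribed.

ON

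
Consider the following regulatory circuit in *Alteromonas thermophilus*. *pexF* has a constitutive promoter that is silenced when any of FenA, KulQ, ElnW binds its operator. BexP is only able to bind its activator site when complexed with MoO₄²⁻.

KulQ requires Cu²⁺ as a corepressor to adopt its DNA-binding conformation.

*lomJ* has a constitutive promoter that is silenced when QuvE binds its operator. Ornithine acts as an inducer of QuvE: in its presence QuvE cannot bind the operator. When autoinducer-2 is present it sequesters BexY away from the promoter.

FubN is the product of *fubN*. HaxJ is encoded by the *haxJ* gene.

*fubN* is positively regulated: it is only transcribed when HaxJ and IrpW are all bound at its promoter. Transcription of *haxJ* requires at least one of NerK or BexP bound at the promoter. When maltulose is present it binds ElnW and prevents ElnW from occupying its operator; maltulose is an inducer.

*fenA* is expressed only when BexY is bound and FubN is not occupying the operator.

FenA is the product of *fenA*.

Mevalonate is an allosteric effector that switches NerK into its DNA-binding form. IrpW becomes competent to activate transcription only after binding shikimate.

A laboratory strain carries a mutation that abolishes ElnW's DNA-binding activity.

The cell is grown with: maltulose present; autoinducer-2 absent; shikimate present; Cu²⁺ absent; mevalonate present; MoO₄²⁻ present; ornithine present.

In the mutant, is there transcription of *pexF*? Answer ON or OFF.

ON

Autoinducer-2 is absent, so BexY is active.
Mevalonate is present, so NerK is active.
MoO₄²⁻ is present, so BexP is active.
Activator NerK is present, so *haxJ* is transcribed.
So HaxJ is produced and active.
Shikimate is present, so IrpW is active.
No repressor is bound and HaxJ and IrpW are active, so *fubN* is transcribed.
So FubN is produced and active.
With repressor FubN bound, *fenA* is not transcribed.
So FenA is not produced.
Cu²⁺ is absent, so KulQ is inactive.
ElnW is non-functional in this strain, so it has no effect.
With no repressor bound, *pexF* is transcribed.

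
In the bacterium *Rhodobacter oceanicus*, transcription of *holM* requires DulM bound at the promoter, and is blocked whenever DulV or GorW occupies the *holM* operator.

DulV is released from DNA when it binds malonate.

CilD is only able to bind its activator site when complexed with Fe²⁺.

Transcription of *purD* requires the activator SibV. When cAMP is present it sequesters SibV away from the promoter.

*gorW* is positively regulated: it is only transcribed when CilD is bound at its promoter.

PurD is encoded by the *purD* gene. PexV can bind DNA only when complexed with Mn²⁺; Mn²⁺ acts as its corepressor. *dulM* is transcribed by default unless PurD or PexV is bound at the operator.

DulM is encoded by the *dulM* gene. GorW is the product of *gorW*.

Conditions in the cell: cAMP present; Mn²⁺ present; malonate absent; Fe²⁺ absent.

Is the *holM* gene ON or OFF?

OFF

Malonate is absent, so DulV is active.
Fe²⁺ is absent, so CilD is inactive.
Required activator CilD is absent, so *gorW* is not transcribed.
So GorW is not produced.
cAMP is present, so SibV is inactive.
Required activator SibV is absent, so *purD* is not transcribed.
So PurD is not produced.
Mn²⁺ is present, so PexV is active.
With repressor PexV bound, *dulM* is not transcribed.
So DulM is not produced.
With repressor DulV bound, *holM* is not transcribed.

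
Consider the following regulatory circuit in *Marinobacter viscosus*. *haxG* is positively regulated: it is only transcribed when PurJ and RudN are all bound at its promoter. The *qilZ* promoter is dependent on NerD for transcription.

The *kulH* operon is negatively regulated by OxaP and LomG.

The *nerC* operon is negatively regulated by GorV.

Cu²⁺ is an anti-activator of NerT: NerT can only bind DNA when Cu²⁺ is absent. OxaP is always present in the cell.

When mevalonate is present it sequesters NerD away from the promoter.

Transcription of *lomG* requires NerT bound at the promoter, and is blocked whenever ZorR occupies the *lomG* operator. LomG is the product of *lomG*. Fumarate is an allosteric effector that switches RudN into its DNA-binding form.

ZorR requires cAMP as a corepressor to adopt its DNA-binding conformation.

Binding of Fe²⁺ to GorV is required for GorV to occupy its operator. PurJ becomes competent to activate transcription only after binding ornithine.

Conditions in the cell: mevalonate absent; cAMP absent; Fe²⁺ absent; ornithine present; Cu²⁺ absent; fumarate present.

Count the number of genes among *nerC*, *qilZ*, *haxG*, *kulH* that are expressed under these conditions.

Fe²⁺ is absent, so GorV is inactive.
With no repressor bound, *nerC* is transcribed.
→ *nerC* is ON.
Mevalonate is absent, so NerD is active.
No repressor is bound and NerD is active, so *qilZ* is transcribed.
→ *qilZ* is ON.
Ornithine is present, so PurJ is active.
Fumarate is present, so RudN is active.
No repressor is bound and PurJ and RudN are active, so *haxG* is transcribed.
→ *haxG* is ON.
OxaP is produced constitutively and is active.
cAMP is absent, so ZorR is inactive.
Cu²⁺ is absent, so NerT is active.
No repressor is bound and NerT is active, so *lomG* is transcribed.
So LomG is produced and active.
With repressor OxaP bound, *kulH* is not transcribed.
→ *kulH* is OFF.
3 of the 4 genes are transcribed.

3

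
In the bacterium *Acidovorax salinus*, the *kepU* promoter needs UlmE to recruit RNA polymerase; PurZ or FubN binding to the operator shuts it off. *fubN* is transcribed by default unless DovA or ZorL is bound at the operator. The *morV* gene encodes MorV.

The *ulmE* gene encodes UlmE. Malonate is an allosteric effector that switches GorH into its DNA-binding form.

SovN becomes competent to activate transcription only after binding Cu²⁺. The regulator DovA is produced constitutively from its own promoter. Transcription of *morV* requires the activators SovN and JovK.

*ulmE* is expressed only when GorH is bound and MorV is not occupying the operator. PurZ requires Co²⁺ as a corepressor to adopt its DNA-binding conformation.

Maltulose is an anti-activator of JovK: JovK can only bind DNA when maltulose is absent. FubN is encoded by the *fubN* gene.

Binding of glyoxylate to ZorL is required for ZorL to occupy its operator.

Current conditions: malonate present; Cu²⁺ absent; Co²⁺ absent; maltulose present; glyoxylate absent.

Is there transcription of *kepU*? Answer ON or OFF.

Co²⁺ is absent, so PurZ is inactive.
Malonate is present, so GorH is active.
Cu²⁺ is absent, so SovN is inactive.
Maltulose is present, so JovK is inactive.
Required activator SovN is absent, so *morV* is not transcribed.
So MorV is not produced.
No repressor is bound and GorH is active, so *ulmE* is transcribed.
So UlmE is produced and active.
DovA is produced constitutively and is active.
Glyoxylate is absent, so ZorL is inactive.
With repressor DovA bound, *fubN* is not transcribed.
So FubN is not produced.
No repressor is bound and UlmE is active, so *kepU* is transcribed.

ON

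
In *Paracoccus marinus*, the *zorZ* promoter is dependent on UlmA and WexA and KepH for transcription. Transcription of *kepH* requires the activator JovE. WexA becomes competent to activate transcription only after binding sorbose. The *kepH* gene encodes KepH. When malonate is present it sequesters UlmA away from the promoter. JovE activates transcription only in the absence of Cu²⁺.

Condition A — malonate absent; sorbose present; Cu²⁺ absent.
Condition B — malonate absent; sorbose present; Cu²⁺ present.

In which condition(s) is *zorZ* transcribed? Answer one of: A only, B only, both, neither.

Condition A:
Malonate is absent, so UlmA is active.
Sorbose is present, so WexA is active.
Cu²⁺ is absent, so JovE is active.
No repressor is bound and JovE is active, so *kepH* is transcribed.
So KepH is produced and active.
No repressor is bound and UlmA and WexA and KepH are active, so *zorZ* is transcribed.
→ *zorZ* is ON in A.
Condition B:
Malonate is absent, so UlmA is active.
Sorbose is present, so WexA is active.
Cu²⁺ is present, so JovE is inactive.
Required activator JovE is absent, so *kepH* is not transcribed.
So KepH is not produced.
Required activator KepH is absent, so *zorZ* is not transcribed.
→ *zorZ* is OFF in B.

A only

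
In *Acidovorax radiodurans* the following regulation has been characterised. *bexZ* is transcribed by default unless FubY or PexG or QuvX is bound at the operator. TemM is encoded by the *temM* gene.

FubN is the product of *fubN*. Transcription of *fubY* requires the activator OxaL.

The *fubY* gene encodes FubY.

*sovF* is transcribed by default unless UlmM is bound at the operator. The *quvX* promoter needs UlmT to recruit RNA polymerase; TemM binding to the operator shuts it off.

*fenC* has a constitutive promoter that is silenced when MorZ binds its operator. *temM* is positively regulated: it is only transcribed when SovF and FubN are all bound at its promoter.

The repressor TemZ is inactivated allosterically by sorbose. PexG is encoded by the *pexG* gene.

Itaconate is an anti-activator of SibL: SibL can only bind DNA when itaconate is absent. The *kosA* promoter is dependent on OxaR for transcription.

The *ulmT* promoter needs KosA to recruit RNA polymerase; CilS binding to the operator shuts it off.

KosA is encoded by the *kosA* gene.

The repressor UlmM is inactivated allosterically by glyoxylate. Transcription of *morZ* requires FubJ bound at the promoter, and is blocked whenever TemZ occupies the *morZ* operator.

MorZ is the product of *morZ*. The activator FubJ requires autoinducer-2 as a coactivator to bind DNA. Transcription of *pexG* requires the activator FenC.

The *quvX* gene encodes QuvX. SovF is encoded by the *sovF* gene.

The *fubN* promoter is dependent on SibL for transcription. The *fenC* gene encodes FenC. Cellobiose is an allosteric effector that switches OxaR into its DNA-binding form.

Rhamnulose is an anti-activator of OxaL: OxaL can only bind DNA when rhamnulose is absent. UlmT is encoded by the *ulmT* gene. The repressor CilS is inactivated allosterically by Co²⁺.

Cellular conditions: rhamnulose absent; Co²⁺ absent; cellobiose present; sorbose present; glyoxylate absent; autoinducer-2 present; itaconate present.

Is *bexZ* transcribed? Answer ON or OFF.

OFF

Rhamnulose is absent, so OxaL is active.
No repressor is bound and OxaL is active, so *fubY* is transcribed.
So FubY is produced and active.
Sorbose is present, so TemZ is inactive.
Autoinducer-2 is present, so FubJ is active.
No repressor is bound and FubJ is active, so *morZ* is transcribed.
So MorZ is produced and active.
With repressor MorZ bound, *fenC* is not transcribed.
So FenC is not produced.
Required activator FenC is absent, so *pexG* is not transcribed.
So PexG is not produced.
Glyoxylate is absent, so UlmM is active.
With repressor UlmM bound, *sovF* is not transcribed.
So SovF is not produced.
Itaconate is present, so SibL is inactive.
Required activator SibL is absent, so *fubN* is not transcribed.
So FubN is not produced.
Required activator SovF is absent, so *temM* is not transcribed.
So TemM is not produced.
Co²⁺ is absent, so CilS is active.
Cellobiose is present, so OxaR is active.
No repressor is bound and OxaR is active, so *kosA* is transcribed.
So KosA is produced and active.
With repressor CilS bound, *ulmT* is not transcribed.
So UlmT is not produced.
Required activator UlmT is absent, so *quvX* is not transcribed.
So QuvX is not produced.
With repressor FubY bound, *bexZ* is not transcribed.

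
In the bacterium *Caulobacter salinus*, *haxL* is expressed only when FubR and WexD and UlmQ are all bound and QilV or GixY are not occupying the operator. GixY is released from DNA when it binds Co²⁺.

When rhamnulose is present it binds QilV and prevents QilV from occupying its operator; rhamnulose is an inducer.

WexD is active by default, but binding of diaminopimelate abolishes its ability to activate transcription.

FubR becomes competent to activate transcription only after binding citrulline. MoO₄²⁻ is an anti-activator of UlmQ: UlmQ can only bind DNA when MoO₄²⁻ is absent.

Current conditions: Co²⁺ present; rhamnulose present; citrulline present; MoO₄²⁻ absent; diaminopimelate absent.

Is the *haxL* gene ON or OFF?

Rhamnulose is present, so QilV is inactive.
Citrulline is present, so FubR is active.
Diaminopimelate is absent, so WexD is active.
Co²⁺ is present, so GixY is inactive.
MoO₄²⁻ is absent, so UlmQ is active.
No repressor is bound and FubR and WexD and UlmQ are active, so *haxL* is transcribed.

ON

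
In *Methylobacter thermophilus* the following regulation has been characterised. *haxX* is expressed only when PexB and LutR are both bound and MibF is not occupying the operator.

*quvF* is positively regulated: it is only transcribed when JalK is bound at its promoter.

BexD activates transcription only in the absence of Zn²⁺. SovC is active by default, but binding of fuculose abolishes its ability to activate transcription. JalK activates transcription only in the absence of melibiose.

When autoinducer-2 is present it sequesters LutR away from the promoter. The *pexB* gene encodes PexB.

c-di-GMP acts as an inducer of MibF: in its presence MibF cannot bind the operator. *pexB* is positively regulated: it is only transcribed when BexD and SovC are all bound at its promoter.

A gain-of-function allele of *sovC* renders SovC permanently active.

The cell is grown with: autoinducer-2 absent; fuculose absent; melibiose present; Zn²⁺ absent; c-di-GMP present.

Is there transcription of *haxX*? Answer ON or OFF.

ON

Zn²⁺ is absent, so BexD is active.
SovC is constitutively active in this strain.
No repressor is bound and BexD and SovC are active, so *pexB* is transcribed.
So PexB is produced and active.
Autoinducer-2 is absent, so LutR is active.
c-di-GMP is present, so MibF is inactive.
No repressor is bound and PexB and LutR are active, so *haxX* is transcribed.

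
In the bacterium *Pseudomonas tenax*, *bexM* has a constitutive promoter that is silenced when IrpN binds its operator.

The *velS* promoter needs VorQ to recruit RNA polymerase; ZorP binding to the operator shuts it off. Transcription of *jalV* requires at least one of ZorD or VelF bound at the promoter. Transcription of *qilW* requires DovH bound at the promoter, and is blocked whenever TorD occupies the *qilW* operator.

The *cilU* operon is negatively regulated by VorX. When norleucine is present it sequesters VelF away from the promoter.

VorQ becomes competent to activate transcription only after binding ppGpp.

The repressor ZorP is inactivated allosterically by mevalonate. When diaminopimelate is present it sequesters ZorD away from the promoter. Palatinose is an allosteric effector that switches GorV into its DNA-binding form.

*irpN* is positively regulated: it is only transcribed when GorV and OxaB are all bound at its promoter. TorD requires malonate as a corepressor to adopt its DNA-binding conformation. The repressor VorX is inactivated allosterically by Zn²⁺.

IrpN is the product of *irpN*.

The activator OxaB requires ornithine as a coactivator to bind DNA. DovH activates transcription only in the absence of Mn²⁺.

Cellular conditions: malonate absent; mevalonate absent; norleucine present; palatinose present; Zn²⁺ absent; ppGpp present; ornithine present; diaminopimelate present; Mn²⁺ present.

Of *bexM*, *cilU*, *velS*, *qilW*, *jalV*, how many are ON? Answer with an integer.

Palatinose is present, so GorV is active.
Ornithine is present, so OxaB is active.
No repressor is bound and GorV and OxaB are active, so *irpN* is transcribed.
So IrpN is produced and active.
With repressor IrpN bound, *bexM* is not transcribed.
→ *bexM* is OFF.
Zn²⁺ is absent, so VorX is active.
With repressor VorX bound, *cilU* is not transcribed.
→ *cilU* is OFF.
ppGpp is present, so VorQ is active.
Mevalonate is absent, so ZorP is active.
With repressor ZorP bound, *velS* is not transcribed.
→ *velS* is OFF.
Mn²⁺ is present, so DovH is inactive.
Malonate is absent, so TorD is inactive.
Required activator DovH is absent, so *qilW* is not transcribed.
→ *qilW* is OFF.
Diaminopimelate is present, so ZorD is inactive.
Norleucine is present, so VelF is inactive.
No activator is available at the *jalV* promoter, so *jalV* is not transcribed.
→ *jalV* is OFF.
0 of the 5 genes are transcribed.

0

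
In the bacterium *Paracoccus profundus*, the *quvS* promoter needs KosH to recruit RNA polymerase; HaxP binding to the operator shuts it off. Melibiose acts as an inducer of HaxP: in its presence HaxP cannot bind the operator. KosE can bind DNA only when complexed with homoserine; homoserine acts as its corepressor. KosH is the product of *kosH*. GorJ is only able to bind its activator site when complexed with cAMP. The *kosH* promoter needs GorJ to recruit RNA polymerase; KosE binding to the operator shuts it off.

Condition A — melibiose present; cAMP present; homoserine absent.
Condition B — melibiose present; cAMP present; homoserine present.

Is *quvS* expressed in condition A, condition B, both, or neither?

Condition A:
Melibiose is present, so HaxP is inactive.
cAMP is present, so GorJ is active.
Homoserine is absent, so KosE is inactive.
No repressor is bound and GorJ is active, so *kosH* is transcribed.
So KosH is produced and active.
No repressor is bound and KosH is active, so *quvS* is transcribed.
→ *quvS* is ON in A.
Condition B:
Melibiose is present, so HaxP is inactive.
cAMP is present, so GorJ is active.
Homoserine is present, so KosE is active.
With repressor KosE bound, *kosH* is not transcribed.
So KosH is not produced.
Required activator KosH is absent, so *quvS* is not transcribed.
→ *quvS* is OFF in B.

A only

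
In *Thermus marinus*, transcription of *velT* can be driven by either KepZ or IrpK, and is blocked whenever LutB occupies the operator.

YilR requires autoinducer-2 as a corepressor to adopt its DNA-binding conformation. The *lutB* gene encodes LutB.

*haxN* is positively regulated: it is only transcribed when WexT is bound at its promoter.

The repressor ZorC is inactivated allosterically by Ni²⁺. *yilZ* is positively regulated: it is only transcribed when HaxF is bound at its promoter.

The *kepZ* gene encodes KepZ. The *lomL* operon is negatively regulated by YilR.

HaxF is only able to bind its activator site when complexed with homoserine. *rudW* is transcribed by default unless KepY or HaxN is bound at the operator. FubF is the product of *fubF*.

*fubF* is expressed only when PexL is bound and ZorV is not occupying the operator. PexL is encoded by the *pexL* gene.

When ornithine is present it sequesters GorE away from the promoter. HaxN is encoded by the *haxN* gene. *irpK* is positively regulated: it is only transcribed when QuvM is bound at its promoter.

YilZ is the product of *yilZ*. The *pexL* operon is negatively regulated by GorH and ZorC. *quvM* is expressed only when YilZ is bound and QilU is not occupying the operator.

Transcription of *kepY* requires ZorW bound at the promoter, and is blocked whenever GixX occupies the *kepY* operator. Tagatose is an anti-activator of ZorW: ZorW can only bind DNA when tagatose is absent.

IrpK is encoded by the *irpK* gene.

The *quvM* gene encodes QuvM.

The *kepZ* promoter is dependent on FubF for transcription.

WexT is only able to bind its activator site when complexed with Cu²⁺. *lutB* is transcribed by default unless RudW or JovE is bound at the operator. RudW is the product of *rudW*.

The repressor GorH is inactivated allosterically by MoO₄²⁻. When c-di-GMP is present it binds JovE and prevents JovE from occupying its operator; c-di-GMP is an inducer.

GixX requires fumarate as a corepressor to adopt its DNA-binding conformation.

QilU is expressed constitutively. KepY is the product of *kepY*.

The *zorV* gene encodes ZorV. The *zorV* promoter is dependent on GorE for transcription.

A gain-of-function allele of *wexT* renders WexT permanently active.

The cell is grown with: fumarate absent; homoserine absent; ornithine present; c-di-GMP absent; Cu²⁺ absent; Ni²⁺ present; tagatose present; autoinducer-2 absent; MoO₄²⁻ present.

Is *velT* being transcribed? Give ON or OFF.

MoO₄²⁻ is present, so GorH is inactive.
Ni²⁺ is present, so ZorC is inactive.
With no repressor bound, *pexL* is transcribed.
So PexL is produced and active.
Ornithine is present, so GorE is inactive.
Required activator GorE is absent, so *zorV* is not transcribed.
So ZorV is not produced.
No repressor is bound and PexL is active, so *fubF* is transcribed.
So FubF is produced and active.
No repressor is bound and FubF is active, so *kepZ* is transcribed.
So KepZ is produced and active.
Homoserine is absent, so HaxF is inactive.
Required activator HaxF is absent, so *yilZ* is not transcribed.
So YilZ is not produced.
QilU is produced constitutively and is active.
With repressor QilU bound, *quvM* is not transcribed.
So QuvM is not produced.
Required activator QuvM is absent, so *irpK* is not transcribed.
So IrpK is not produced.
Fumarate is absent, so GixX is inactive.
Tagatose is present, so ZorW is inactive.
Required activator ZorW is absent, so *kepY* is not transcribed.
So KepY is not produced.
WexT is constitutively active in this strain.
No repressor is bound and WexT is active, so *haxN* is transcribed.
So HaxN is produced and active.
With repressor HaxN bound, *rudW* is not transcribed.
So RudW is not produced.
c-di-GMP is absent, so JovE is active.
With repressor JovE bound, *lutB* is not transcribed.
So LutB is not produced.
Activator KepZ is present, so *velT* is transcribed.

ON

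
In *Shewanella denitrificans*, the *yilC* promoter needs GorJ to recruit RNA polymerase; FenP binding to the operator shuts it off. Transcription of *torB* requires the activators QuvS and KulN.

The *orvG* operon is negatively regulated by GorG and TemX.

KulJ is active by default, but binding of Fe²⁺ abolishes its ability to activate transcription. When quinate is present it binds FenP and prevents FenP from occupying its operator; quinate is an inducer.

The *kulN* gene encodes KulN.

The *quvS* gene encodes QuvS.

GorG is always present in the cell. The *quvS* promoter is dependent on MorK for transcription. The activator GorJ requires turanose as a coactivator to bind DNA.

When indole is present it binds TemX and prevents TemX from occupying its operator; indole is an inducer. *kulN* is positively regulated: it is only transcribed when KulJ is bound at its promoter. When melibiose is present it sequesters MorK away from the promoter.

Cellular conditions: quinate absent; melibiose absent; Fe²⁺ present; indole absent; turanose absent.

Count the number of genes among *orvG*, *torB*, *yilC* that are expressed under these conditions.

0

GorG is produced constitutively and is active.
Indole is absent, so TemX is active.
With repressor GorG bound, *orvG* is not transcribed.
→ *orvG* is OFF.
Melibiose is absent, so MorK is active.
No repressor is bound and MorK is active, so *quvS* is transcribed.
So QuvS is produced and active.
Fe²⁺ is present, so KulJ is inactive.
Required activator KulJ is absent, so *kulN* is not transcribed.
So KulN is not produced.
Required activator KulN is absent, so *torB* is not transcribed.
→ *torB* is OFF.
Turanose is absent, so GorJ is inactive.
Quinate is absent, so FenP is active.
With repressor FenP bound, *yilC* is not transcribed.
→ *yilC* is OFF.
0 of the 3 genes are transcribed.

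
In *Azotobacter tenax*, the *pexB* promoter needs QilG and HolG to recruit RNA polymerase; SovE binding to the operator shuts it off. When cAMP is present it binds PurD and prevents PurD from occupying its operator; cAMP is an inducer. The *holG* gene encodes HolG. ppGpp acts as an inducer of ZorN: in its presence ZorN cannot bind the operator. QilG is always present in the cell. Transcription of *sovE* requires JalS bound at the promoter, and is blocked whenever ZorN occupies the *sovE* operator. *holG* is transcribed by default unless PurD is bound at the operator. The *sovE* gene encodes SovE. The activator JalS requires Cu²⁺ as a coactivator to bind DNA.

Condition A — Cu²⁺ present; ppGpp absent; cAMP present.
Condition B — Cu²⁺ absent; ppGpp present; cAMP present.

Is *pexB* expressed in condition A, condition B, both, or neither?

Condition A:
Cu²⁺ is present, so JalS is active.
ppGpp is absent, so ZorN is active.
With repressor ZorN bound, *sovE* is not transcribed.
So SovE is not produced.
QilG is produced constitutively and is active.
cAMP is present, so PurD is inactive.
With no repressor bound, *holG* is transcribed.
So HolG is produced and active.
No repressor is bound and QilG and HolG are active, so *pexB* is transcribed.
→ *pexB* is ON in A.
Condition B:
Cu²⁺ is absent, so JalS is inactive.
ppGpp is present, so ZorN is inactive.
Required activator JalS is absent, so *sovE* is not transcribed.
So SovE is not produced.
QilG is produced constitutively and is active.
cAMP is present, so PurD is inactive.
With no repressor bound, *holG* is transcribed.
So HolG is produced and active.
No repressor is bound and QilG and HolG are active, so *pexB* is transcribed.
→ *pexB* is ON in B.

both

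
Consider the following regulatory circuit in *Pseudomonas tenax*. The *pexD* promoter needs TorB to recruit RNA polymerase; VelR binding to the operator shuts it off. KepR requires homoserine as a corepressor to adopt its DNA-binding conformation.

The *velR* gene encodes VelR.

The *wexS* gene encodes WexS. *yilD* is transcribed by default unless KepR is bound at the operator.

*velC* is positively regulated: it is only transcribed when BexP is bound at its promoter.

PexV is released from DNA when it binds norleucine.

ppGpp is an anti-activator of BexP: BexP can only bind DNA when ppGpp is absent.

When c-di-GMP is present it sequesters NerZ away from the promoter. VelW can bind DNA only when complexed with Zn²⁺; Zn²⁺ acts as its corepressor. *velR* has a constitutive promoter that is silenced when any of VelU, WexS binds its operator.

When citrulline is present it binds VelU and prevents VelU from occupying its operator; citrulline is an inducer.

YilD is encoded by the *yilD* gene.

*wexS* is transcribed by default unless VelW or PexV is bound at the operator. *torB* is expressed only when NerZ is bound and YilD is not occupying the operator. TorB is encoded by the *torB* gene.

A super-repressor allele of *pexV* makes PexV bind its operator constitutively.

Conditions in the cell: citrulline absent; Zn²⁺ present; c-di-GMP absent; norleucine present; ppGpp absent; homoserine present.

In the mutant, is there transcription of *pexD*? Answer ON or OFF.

ON

c-di-GMP is absent, so NerZ is active.
Homoserine is present, so KepR is active.
With repressor KepR bound, *yilD* is not transcribed.
So YilD is not produced.
No repressor is bound and NerZ is active, so *torB* is transcribed.
So TorB is produced and active.
Citrulline is absent, so VelU is active.
Zn²⁺ is present, so VelW is active.
PexV is constitutively active in this strain.
With repressor VelW bound, *wexS* is not transcribed.
So WexS is not produced.
With repressor VelU bound, *velR* is not transcribed.
So VelR is not produced.
No repressor is bound and TorB is active, so *pexD* is transcribed.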